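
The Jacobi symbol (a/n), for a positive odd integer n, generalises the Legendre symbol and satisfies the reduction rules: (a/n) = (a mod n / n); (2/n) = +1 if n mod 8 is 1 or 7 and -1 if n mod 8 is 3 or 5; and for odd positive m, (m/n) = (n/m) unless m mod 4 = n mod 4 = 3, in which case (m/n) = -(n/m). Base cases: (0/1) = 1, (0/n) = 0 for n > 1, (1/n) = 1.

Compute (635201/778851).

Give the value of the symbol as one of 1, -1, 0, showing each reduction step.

1

reciprocity: (635201/778851) = +1·(778851/635201) since 635201 mod 4 = 1, 778851 mod 4 = 3; sign now +1
(778851/635201) = (143650/635201)   [reduce mod 635201]
143650 = 2^1·71825; (2/635201) = +1 since 635201 mod 8 = 1, so (143650/635201) = (+1)^1·(71825/635201); sign now +1
reciprocity: (71825/635201) = +1·(635201/71825) since 71825 mod 4 = 1, 635201 mod 4 = 1; sign now +1
(635201/71825) = (60601/71825)   [reduce mod 71825]
reciprocity: (60601/71825) = +1·(71825/60601) since 60601 mod 4 = 1, 71825 mod 4 = 1; sign now +1
(71825/60601) = (11224/60601)   [reduce mod 60601]
11224 = 2^3·1403; (2/60601) = +1 since 60601 mod 8 = 1, so (11224/60601) = (+1)^3·(1403/60601); sign now +1
reciprocity: (1403/60601) = +1·(60601/1403) since 1403 mod 4 = 3, 60601 mod 4 = 1; sign now +1
(60601/1403) = (272/1403)   [reduce mod 1403]
272 = 2^4·17; (2/1403) = -1 since 1403 mod 8 = 3, so (272/1403) = (-1)^4·(17/1403); sign now +1
reciprocity: (17/1403) = +1·(1403/17) since 17 mod 4 = 1, 1403 mod 4 = 3; sign now +1
(1403/17) = (9/17)   [reduce mod 17]
reciprocity: (9/17) = +1·(17/9) since 9 mod 4 = 1, 17 mod 4 = 1; sign now +1
(17/9) = (8/9)   [reduce mod 9]
8 = 2^3·1; (2/9) = +1 since 9 mod 8 = 1, so (8/9) = (+1)^3·(1/9); sign now +1
(1/9) = 1; final value = sign = +1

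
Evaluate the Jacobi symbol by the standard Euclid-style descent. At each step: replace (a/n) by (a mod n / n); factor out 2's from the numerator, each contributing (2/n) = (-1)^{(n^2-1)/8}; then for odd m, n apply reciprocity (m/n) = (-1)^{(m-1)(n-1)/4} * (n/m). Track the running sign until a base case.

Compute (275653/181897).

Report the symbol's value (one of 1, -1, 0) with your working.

-1

(275653/181897) = (93756/181897)   [reduce mod 181897]
93756 = 2^2·23439; (2/181897) = +1 since 181897 mod 8 = 1, so (93756/181897) = (+1)^2·(23439/181897); sign now +1
reciprocity: (23439/181897) = +1·(181897/23439) since 23439 mod 4 = 3, 181897 mod 4 = 1; sign now +1
(181897/23439) = (17824/23439)   [reduce mod 23439]
17824 = 2^5·557; (2/23439) = +1 since 23439 mod 8 = 7, so (17824/23439) = (+1)^5·(557/23439); sign now +1
reciprocity: (557/23439) = +1·(23439/557) since 557 mod 4 = 1, 23439 mod 4 = 3; sign now +1
(23439/557) = (45/557)   [reduce mod 557]
reciprocity: (45/557) = +1·(557/45) since 45 mod 4 = 1, 557 mod 4 = 1; sign now +1
(557/45) = (17/45)   [reduce mod 45]
reciprocity: (17/45) = +1·(45/17) since 17 mod 4 = 1, 45 mod 4 = 1; sign now +1
(45/17) = (11/17)   [reduce mod 17]
reciprocity: (11/17) = +1·(17/11) since 11 mod 4 = 3, 17 mod 4 = 1; sign now +1
(17/11) = (6/11)   [reduce mod 11]
6 = 2^1·3; (2/11) = -1 since 11 mod 8 = 3, so (6/11) = (-1)^1·(3/11); sign now -1
reciprocity: (3/11) = -1·(11/3) since 3 mod 4 = 3, 11 mod 4 = 3; sign now +1
(11/3) = (2/3)   [reduce mod 3]
2 = 2^1·1; (2/3) = -1 since 3 mod 8 = 3, so (2/3) = (-1)^1·(1/3); sign now -1
(1/3) = 1; final value = sign = -1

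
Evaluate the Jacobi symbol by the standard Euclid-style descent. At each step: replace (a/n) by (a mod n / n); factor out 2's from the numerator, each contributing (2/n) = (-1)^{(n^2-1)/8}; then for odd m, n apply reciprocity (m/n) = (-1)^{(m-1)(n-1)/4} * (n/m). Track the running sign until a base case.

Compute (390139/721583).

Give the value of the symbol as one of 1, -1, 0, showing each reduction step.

reciprocity: (390139/721583) = -1·(721583/390139) since 390139 mod 4 = 3, 721583 mod 4 = 3; sign now -1
(721583/390139) = (331444/390139)   [reduce mod 390139]
331444 = 2^2·82861; (2/390139) = -1 since 390139 mod 8 = 3, so (331444/390139) = (-1)^2·(82861/390139); sign now -1
reciprocity: (82861/390139) = +1·(390139/82861) since 82861 mod 4 = 1, 390139 mod 4 = 3; sign now -1
(390139/82861) = (58695/82861)   [reduce mod 82861]
reciprocity: (58695/82861) = +1·(82861/58695) since 58695 mod 4 = 3, 82861 mod 4 = 1; sign now -1
(82861/58695) = (24166/58695)   [reduce mod 58695]
24166 = 2^1·12083; (2/58695) = +1 since 58695 mod 8 = 7, so (24166/58695) = (+1)^1·(12083/58695); sign now -1
reciprocity: (12083/58695) = -1·(58695/12083) since 12083 mod 4 = 3, 58695 mod 4 = 3; sign now +1
(58695/12083) = (10363/12083)   [reduce mod 12083]
reciprocity: (10363/12083) = -1·(12083/10363) since 10363 mod 4 = 3, 12083 mod 4 = 3; sign now -1
(12083/10363) = (1720/10363)   [reduce mod 10363]
1720 = 2^3·215; (2/10363) = -1 since 10363 mod 8 = 3, so (1720/10363) = (-1)^3·(215/10363); sign now +1
reciprocity: (215/10363) = -1·(10363/215) since 215 mod 4 = 3, 10363 mod 4 = 3; sign now -1
(10363/215) = (43/215)   [reduce mod 215]
reciprocity: (43/215) = -1·(215/43) since 43 mod 4 = 3, 215 mod 4 = 3; sign now +1
(215/43) = (0/43)   [reduce mod 43]
(0/43) = 0   [gcd(a, n) > 1]; final value = 0

0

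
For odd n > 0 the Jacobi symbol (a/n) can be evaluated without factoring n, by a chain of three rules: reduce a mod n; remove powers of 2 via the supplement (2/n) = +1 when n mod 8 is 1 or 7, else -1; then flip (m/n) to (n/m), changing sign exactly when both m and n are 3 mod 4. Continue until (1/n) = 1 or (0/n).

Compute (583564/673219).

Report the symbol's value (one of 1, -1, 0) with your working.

1

583564 = 2^2·145891; (2/673219) = -1 since 673219 mod 8 = 3, so (583564/673219) = (-1)^2·(145891/673219); sign now +1
reciprocity: (145891/673219) = -1·(673219/145891) since 145891 mod 4 = 3, 673219 mod 4 = 3; sign now -1
(673219/145891) = (89655/145891)   [reduce mod 145891]
reciprocity: (89655/145891) = -1·(145891/89655) since 89655 mod 4 = 3, 145891 mod 4 = 3; sign now +1
(145891/89655) = (56236/89655)   [reduce mod 89655]
56236 = 2^2·14059; (2/89655) = +1 since 89655 mod 8 = 7, so (56236/89655) = (+1)^2·(14059/89655); sign now +1
reciprocity: (14059/89655) = -1·(89655/14059) since 14059 mod 4 = 3, 89655 mod 4 = 3; sign now -1
(89655/14059) = (5301/14059)   [reduce mod 14059]
reciprocity: (5301/14059) = +1·(14059/5301) since 5301 mod 4 = 1, 14059 mod 4 = 3; sign now -1
(14059/5301) = (3457/5301)   [reduce mod 5301]
reciprocity: (3457/5301) = +1·(5301/3457) since 3457 mod 4 = 1, 5301 mod 4 = 1; sign now -1
(5301/3457) = (1844/3457)   [reduce mod 3457]
1844 = 2^2·461; (2/3457) = +1 since 3457 mod 8 = 1, so (1844/3457) = (+1)^2·(461/3457); sign now -1
reciprocity: (461/3457) = +1·(3457/461) since 461 mod 4 = 1, 3457 mod 4 = 1; sign now -1
(3457/461) = (230/461)   [reduce mod 461]
230 = 2^1·115; (2/461) = -1 since 461 mod 8 = 5, so (230/461) = (-1)^1·(115/461); sign now +1
reciprocity: (115/461) = +1·(461/115) since 115 mod 4 = 3, 461 mod 4 = 1; sign now +1
(461/115) = (1/115)   [reduce mod 115]
(1/115) = 1; final value = sign = +1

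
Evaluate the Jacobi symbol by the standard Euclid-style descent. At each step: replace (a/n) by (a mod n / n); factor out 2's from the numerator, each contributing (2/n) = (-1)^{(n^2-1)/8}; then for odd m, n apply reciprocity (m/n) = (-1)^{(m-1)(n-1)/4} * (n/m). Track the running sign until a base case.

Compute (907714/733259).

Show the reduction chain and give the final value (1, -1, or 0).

(907714/733259): 907714 mod 733259 = 174455, so (907714/733259) = (174455/733259)
flip (174455/733259) -> (733259/174455): both odd, 174455 mod 4 = 3, 733259 mod 4 = 3, so the flip contributes -1; sign now -1
(733259/174455): 733259 mod 174455 = 35439, so (733259/174455) = (35439/174455)
flip (35439/174455) -> (174455/35439): both odd, 35439 mod 4 = 3, 174455 mod 4 = 3, so the flip contributes -1; sign now +1
(174455/35439): 174455 mod 35439 = 32699, so (174455/35439) = (32699/35439)
flip (32699/35439) -> (35439/32699): both odd, 32699 mod 4 = 3, 35439 mod 4 = 3, so the flip contributes -1; sign now -1
(35439/32699): 35439 mod 32699 = 2740, so (35439/32699) = (2740/32699)
factor out 2^2: 2740 = 2^2·685; with 32699 mod 8 = 3, (2/32699) = -1; sign now -1; continue with (685/32699)
flip (685/32699) -> (32699/685): both odd, 685 mod 4 = 1, 32699 mod 4 = 3, so the flip contributes +1; sign now -1
(32699/685): 32699 mod 685 = 504, so (32699/685) = (504/685)
factor out 2^3: 504 = 2^3·63; with 685 mod 8 = 5, (2/685) = -1; sign now +1; continue with (63/685)
flip (63/685) -> (685/63): both odd, 63 mod 4 = 3, 685 mod 4 = 1, so the flip contributes +1; sign now +1
(685/63): 685 mod 63 = 55, so (685/63) = (55/63)
flip (55/63) -> (63/55): both odd, 55 mod 4 = 3, 63 mod 4 = 3, so the flip contributes -1; sign now -1
(63/55): 63 mod 55 = 8, so (63/55) = (8/55)
factor out 2^3: 8 = 2^3·1; with 55 mod 8 = 7, (2/55) = +1; sign now -1; continue with (1/55)
reached (1/55) = 1, so the symbol is -1

-1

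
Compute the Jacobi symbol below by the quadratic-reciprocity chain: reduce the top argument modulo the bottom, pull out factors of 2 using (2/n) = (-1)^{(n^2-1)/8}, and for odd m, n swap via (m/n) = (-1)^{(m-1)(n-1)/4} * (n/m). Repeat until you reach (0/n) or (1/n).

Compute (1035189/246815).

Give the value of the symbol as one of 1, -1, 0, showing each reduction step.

-1

(1035189/246815): 1035189 mod 246815 = 47929, so (1035189/246815) = (47929/246815)
flip (47929/246815) -> (246815/47929): both odd, 47929 mod 4 = 1, 246815 mod 4 = 3, so the flip contributes +1; sign now +1
(246815/47929): 246815 mod 47929 = 7170, so (246815/47929) = (7170/47929)
factor out 2^1: 7170 = 2^1·3585; with 47929 mod 8 = 1, (2/47929) = +1; sign now +1; continue with (3585/47929)
flip (3585/47929) -> (47929/3585): both odd, 3585 mod 4 = 1, 47929 mod 4 = 1, so the flip contributes +1; sign now +1
(47929/3585): 47929 mod 3585 = 1324, so (47929/3585) = (1324/3585)
factor out 2^2: 1324 = 2^2·331; with 3585 mod 8 = 1, (2/3585) = +1; sign now +1; continue with (331/3585)
flip (331/3585) -> (3585/331): both odd, 331 mod 4 = 3, 3585 mod 4 = 1, so the flip contributes +1; sign now +1
(3585/331): 3585 mod 331 = 275, so (3585/331) = (275/331)
flip (275/331) -> (331/275): both odd, 275 mod 4 = 3, 331 mod 4 = 3, so the flip contributes -1; sign now -1
(331/275): 331 mod 275 = 56, so (331/275) = (56/275)
factor out 2^3: 56 = 2^3·7; with 275 mod 8 = 3, (2/275) = -1; sign now +1; continue with (7/275)
flip (7/275) -> (275/7): both odd, 7 mod 4 = 3, 275 mod 4 = 3, so the flip contributes -1; sign now -1
(275/7): 275 mod 7 = 2, so (275/7) = (2/7)
factor out 2^1: 2 = 2^1·1; with 7 mod 8 = 7, (2/7) = +1; sign now -1; continue with (1/7)
reached (1/7) = 1, so the symbol is -1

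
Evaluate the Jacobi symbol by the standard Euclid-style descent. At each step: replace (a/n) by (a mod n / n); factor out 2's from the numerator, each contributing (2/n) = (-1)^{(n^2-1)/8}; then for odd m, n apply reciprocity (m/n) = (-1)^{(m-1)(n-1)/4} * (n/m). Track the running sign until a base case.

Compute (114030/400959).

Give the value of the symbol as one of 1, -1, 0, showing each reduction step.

0

114030 = 2^1·57015; (2/400959) = +1 since 400959 mod 8 = 7, so (114030/400959) = (+1)^1·(57015/400959); sign now +1
reciprocity: (57015/400959) = -1·(400959/57015) since 57015 mod 4 = 3, 400959 mod 4 = 3; sign now -1
(400959/57015) = (1854/57015)   [reduce mod 57015]
1854 = 2^1·927; (2/57015) = +1 since 57015 mod 8 = 7, so (1854/57015) = (+1)^1·(927/57015); sign now -1
reciprocity: (927/57015) = -1·(57015/927) since 927 mod 4 = 3, 57015 mod 4 = 3; sign now +1
(57015/927) = (468/927)   [reduce mod 927]
468 = 2^2·117; (2/927) = +1 since 927 mod 8 = 7, so (468/927) = (+1)^2·(117/927); sign now +1
reciprocity: (117/927) = +1·(927/117) since 117 mod 4 = 1, 927 mod 4 = 3; sign now +1
(927/117) = (108/117)   [reduce mod 117]
108 = 2^2·27; (2/117) = -1 since 117 mod 8 = 5, so (108/117) = (-1)^2·(27/117); sign now +1
reciprocity: (27/117) = +1·(117/27) since 27 mod 4 = 3, 117 mod 4 = 1; sign now +1
(117/27) = (9/27)   [reduce mod 27]
reciprocity: (9/27) = +1·(27/9) since 9 mod 4 = 1, 27 mod 4 = 3; sign now +1
(27/9) = (0/9)   [reduce mod 9]
(0/9) = 0   [gcd(a, n) > 1]; final value = 0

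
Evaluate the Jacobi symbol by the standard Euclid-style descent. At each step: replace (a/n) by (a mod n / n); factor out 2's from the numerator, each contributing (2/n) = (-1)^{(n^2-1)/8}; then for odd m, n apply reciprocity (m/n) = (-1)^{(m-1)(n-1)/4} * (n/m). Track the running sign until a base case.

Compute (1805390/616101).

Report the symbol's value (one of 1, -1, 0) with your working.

(1805390/616101) = (573188/616101)   [reduce mod 616101]
573188 = 2^2·143297; (2/616101) = -1 since 616101 mod 8 = 5, so (573188/616101) = (-1)^2·(143297/616101); sign now +1
reciprocity: (143297/616101) = +1·(616101/143297) since 143297 mod 4 = 1, 616101 mod 4 = 1; sign now +1
(616101/143297) = (42913/143297)   [reduce mod 143297]
reciprocity: (42913/143297) = +1·(143297/42913) since 42913 mod 4 = 1, 143297 mod 4 = 1; sign now +1
(143297/42913) = (14558/42913)   [reduce mod 42913]
14558 = 2^1·7279; (2/42913) = +1 since 42913 mod 8 = 1, so (14558/42913) = (+1)^1·(7279/42913); sign now +1
reciprocity: (7279/42913) = +1·(42913/7279) since 7279 mod 4 = 3, 42913 mod 4 = 1; sign now +1
(42913/7279) = (6518/7279)   [reduce mod 7279]
6518 = 2^1·3259; (2/7279) = +1 since 7279 mod 8 = 7, so (6518/7279) = (+1)^1·(3259/7279); sign now +1
reciprocity: (3259/7279) = -1·(7279/3259) since 3259 mod 4 = 3, 7279 mod 4 = 3; sign now -1
(7279/3259) = (761/3259)   [reduce mod 3259]
reciprocity: (761/3259) = +1·(3259/761) since 761 mod 4 = 1, 3259 mod 4 = 3; sign now -1
(3259/761) = (215/761)   [reduce mod 761]
reciprocity: (215/761) = +1·(761/215) since 215 mod 4 = 3, 761 mod 4 = 1; sign now -1
(761/215) = (116/215)   [reduce mod 215]
116 = 2^2·29; (2/215) = +1 since 215 mod 8 = 7, so (116/215) = (+1)^2·(29/215); sign now -1
reciprocity: (29/215) = +1·(215/29) since 29 mod 4 = 1, 215 mod 4 = 3; sign now -1
(215/29) = (12/29)   [reduce mod 29]
12 = 2^2·3; (2/29) = -1 since 29 mod 8 = 5, so (12/29) = (-1)^2·(3/29); sign now -1
reciprocity: (3/29) = +1·(29/3) since 3 mod 4 = 3, 29 mod 4 = 1; sign now -1
(29/3) = (2/3)   [reduce mod 3]
2 = 2^1·1; (2/3) = -1 since 3 mod 8 = 3, so (2/3) = (-1)^1·(1/3); sign now +1
(1/3) = 1; final value = sign = +1

1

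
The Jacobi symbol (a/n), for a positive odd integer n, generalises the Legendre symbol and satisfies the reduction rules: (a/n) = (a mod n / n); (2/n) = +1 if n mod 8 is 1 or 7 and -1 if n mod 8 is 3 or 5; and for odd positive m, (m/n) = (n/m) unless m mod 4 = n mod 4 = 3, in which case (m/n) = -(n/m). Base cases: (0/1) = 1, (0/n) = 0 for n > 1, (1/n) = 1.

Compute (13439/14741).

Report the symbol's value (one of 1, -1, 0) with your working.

flip (13439/14741) -> (14741/13439): both odd, 13439 mod 4 = 3, 14741 mod 4 = 1, so the flip contributes +1; sign now +1
(14741/13439): 14741 mod 13439 = 1302, so (14741/13439) = (1302/13439)
factor out 2^1: 1302 = 2^1·651; with 13439 mod 8 = 7, (2/13439) = +1; sign now +1; continue with (651/13439)
flip (651/13439) -> (13439/651): both odd, 651 mod 4 = 3, 13439 mod 4 = 3, so the flip contributes -1; sign now -1
(13439/651): 13439 mod 651 = 419, so (13439/651) = (419/651)
flip (419/651) -> (651/419): both odd, 419 mod 4 = 3, 651 mod 4 = 3, so the flip contributes -1; sign now +1
(651/419): 651 mod 419 = 232, so (651/419) = (232/419)
factor out 2^3: 232 = 2^3·29; with 419 mod 8 = 3, (2/419) = -1; sign now -1; continue with (29/419)
flip (29/419) -> (419/29): both odd, 29 mod 4 = 1, 419 mod 4 = 3, so the flip contributes +1; sign now -1
(419/29): 419 mod 29 = 13, so (419/29) = (13/29)
flip (13/29) -> (29/13): both odd, 13 mod 4 = 1, 29 mod 4 = 1, so the flip contributes +1; sign now -1
(29/13): 29 mod 13 = 3, so (29/13) = (3/13)
flip (3/13) -> (13/3): both odd, 3 mod 4 = 3, 13 mod 4 = 1, so the flip contributes +1; sign now -1
(13/3): 13 mod 3 = 1, so (13/3) = (1/3)
reached (1/3) = 1, so the symbol is -1

-1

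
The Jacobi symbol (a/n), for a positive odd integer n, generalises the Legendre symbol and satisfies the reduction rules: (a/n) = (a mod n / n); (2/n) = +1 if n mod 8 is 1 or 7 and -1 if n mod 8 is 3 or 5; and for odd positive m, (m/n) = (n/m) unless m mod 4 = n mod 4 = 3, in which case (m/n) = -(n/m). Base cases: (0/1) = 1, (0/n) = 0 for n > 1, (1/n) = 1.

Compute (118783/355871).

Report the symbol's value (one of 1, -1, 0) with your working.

0

reciprocity: (118783/355871) = -1·(355871/118783) since 118783 mod 4 = 3, 355871 mod 4 = 3; sign now -1
(355871/118783) = (118305/118783)   [reduce mod 118783]
reciprocity: (118305/118783) = +1·(118783/118305) since 118305 mod 4 = 1, 118783 mod 4 = 3; sign now -1
(118783/118305) = (478/118305)   [reduce mod 118305]
478 = 2^1·239; (2/118305) = +1 since 118305 mod 8 = 1, so (478/118305) = (+1)^1·(239/118305); sign now -1
reciprocity: (239/118305) = +1·(118305/239) since 239 mod 4 = 3, 118305 mod 4 = 1; sign now -1
(118305/239) = (0/239)   [reduce mod 239]
(0/239) = 0   [gcd(a, n) > 1]; final value = 0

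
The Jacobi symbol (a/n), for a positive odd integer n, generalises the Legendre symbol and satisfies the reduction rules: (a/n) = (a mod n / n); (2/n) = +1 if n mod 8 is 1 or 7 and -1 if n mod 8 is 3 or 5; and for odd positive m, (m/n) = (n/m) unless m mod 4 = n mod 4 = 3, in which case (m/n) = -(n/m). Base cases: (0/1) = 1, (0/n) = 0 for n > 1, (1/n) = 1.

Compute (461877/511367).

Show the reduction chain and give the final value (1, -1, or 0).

flip (461877/511367) -> (511367/461877): both odd, 461877 mod 4 = 1, 511367 mod 4 = 3, so the flip contributes +1; sign now +1
(511367/461877): 511367 mod 461877 = 49490, so (511367/461877) = (49490/461877)
factor out 2^1: 49490 = 2^1·24745; with 461877 mod 8 = 5, (2/461877) = -1; sign now -1; continue with (24745/461877)
flip (24745/461877) -> (461877/24745): both odd, 24745 mod 4 = 1, 461877 mod 4 = 1, so the flip contributes +1; sign now -1
(461877/24745): 461877 mod 24745 = 16467, so (461877/24745) = (16467/24745)
flip (16467/24745) -> (24745/16467): both odd, 16467 mod 4 = 3, 24745 mod 4 = 1, so the flip contributes +1; sign now -1
(24745/16467): 24745 mod 16467 = 8278, so (24745/16467) = (8278/16467)
factor out 2^1: 8278 = 2^1·4139; with 16467 mod 8 = 3, (2/16467) = -1; sign now +1; continue with (4139/16467)
flip (4139/16467) -> (16467/4139): both odd, 4139 mod 4 = 3, 16467 mod 4 = 3, so the flip contributes -1; sign now -1
(16467/4139): 16467 mod 4139 = 4050, so (16467/4139) = (4050/4139)
factor out 2^1: 4050 = 2^1·2025; with 4139 mod 8 = 3, (2/4139) = -1; sign now +1; continue with (2025/4139)
flip (2025/4139) -> (4139/2025): both odd, 2025 mod 4 = 1, 4139 mod 4 = 3, so the flip contributes +1; sign now +1
(4139/2025): 4139 mod 2025 = 89, so (4139/2025) = (89/2025)
flip (89/2025) -> (2025/89): both odd, 89 mod 4 = 1, 2025 mod 4 = 1, so the flip contributes +1; sign now +1
(2025/89): 2025 mod 89 = 67, so (2025/89) = (67/89)
flip (67/89) -> (89/67): both odd, 67 mod 4 = 3, 89 mod 4 = 1, so the flip contributes +1; sign now +1
(89/67): 89 mod 67 = 22, so (89/67) = (22/67)
factor out 2^1: 22 = 2^1·11; with 67 mod 8 = 3, (2/67) = -1; sign now -1; continue with (11/67)
flip (11/67) -> (67/11): both odd, 11 mod 4 = 3, 67 mod 4 = 3, so the flip contributes -1; sign now +1
(67/11): 67 mod 11 = 1, so (67/11) = (1/11)
reached (1/11) = 1, so the symbol is +1

1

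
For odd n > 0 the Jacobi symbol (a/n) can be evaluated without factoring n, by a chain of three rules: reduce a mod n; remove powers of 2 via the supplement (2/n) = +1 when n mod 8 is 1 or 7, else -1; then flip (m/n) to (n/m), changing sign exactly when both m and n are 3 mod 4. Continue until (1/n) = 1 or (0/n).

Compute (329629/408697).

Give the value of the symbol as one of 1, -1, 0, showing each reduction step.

flip (329629/408697) -> (408697/329629): both odd, 329629 mod 4 = 1, 408697 mod 4 = 1, so the flip contributes +1; sign now +1
(408697/329629): 408697 mod 329629 = 79068, so (408697/329629) = (79068/329629)
factor out 2^2: 79068 = 2^2·19767; with 329629 mod 8 = 5, (2/329629) = -1; sign now +1; continue with (19767/329629)
flip (19767/329629) -> (329629/19767): both odd, 19767 mod 4 = 3, 329629 mod 4 = 1, so the flip contributes +1; sign now +1
(329629/19767): 329629 mod 19767 = 13357, so (329629/19767) = (13357/19767)
flip (13357/19767) -> (19767/13357): both odd, 13357 mod 4 = 1, 19767 mod 4 = 3, so the flip contributes +1; sign now +1
(19767/13357): 19767 mod 13357 = 6410, so (19767/13357) = (6410/13357)
factor out 2^1: 6410 = 2^1·3205; with 13357 mod 8 = 5, (2/13357) = -1; sign now -1; continue with (3205/13357)
flip (3205/13357) -> (13357/3205): both odd, 3205 mod 4 = 1, 13357 mod 4 = 1, so the flip contributes +1; sign now -1
(13357/3205): 13357 mod 3205 = 537, so (13357/3205) = (537/3205)
flip (537/3205) -> (3205/537): both odd, 537 mod 4 = 1, 3205 mod 4 = 1, so the flip contributes +1; sign now -1
(3205/537): 3205 mod 537 = 520, so (3205/537) = (520/537)
factor out 2^3: 520 = 2^3·65; with 537 mod 8 = 1, (2/537) = +1; sign now -1; continue with (65/537)
flip (65/537) -> (537/65): both odd, 65 mod 4 = 1, 537 mod 4 = 1, so the flip contributes +1; sign now -1
(537/65): 537 mod 65 = 17, so (537/65) = (17/65)
flip (17/65) -> (65/17): both odd, 17 mod 4 = 1, 65 mod 4 = 1, so the flip contributes +1; sign now -1
(65/17): 65 mod 17 = 14, so (65/17) = (14/17)
factor out 2^1: 14 = 2^1·7; with 17 mod 8 = 1, (2/17) = +1; sign now -1; continue with (7/17)
flip (7/17) -> (17/7): both odd, 7 mod 4 = 3, 17 mod 4 = 1, so the flip contributes +1; sign now -1
(17/7): 17 mod 7 = 3, so (17/7) = (3/7)
flip (3/7) -> (7/3): both odd, 3 mod 4 = 3, 7 mod 4 = 3, so the flip contributes -1; sign now +1
(7/3): 7 mod 3 = 1, so (7/3) = (1/3)
reached (1/3) = 1, so the symbol is +1

1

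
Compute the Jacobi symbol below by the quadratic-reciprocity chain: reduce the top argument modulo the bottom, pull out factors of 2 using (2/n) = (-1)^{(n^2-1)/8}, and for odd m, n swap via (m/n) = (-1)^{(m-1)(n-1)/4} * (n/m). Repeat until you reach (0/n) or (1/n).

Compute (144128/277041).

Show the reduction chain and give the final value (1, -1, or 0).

-1

factor out 2^8: 144128 = 2^8·563; with 277041 mod 8 = 1, (2/277041) = +1; sign now +1; continue with (563/277041)
flip (563/277041) -> (277041/563): both odd, 563 mod 4 = 3, 277041 mod 4 = 1, so the flip contributes +1; sign now +1
(277041/563): 277041 mod 563 = 45, so (277041/563) = (45/563)
flip (45/563) -> (563/45): both odd, 45 mod 4 = 1, 563 mod 4 = 3, so the flip contributes +1; sign now +1
(563/45): 563 mod 45 = 23, so (563/45) = (23/45)
flip (23/45) -> (45/23): both odd, 23 mod 4 = 3, 45 mod 4 = 1, so the flip contributes +1; sign now +1
(45/23): 45 mod 23 = 22, so (45/23) = (22/23)
factor out 2^1: 22 = 2^1·11; with 23 mod 8 = 7, (2/23) = +1; sign now +1; continue with (11/23)
flip (11/23) -> (23/11): both odd, 11 mod 4 = 3, 23 mod 4 = 3, so the flip contributes -1; sign now -1
(23/11): 23 mod 11 = 1, so (23/11) = (1/11)
reached (1/11) = 1, so the symbol is -1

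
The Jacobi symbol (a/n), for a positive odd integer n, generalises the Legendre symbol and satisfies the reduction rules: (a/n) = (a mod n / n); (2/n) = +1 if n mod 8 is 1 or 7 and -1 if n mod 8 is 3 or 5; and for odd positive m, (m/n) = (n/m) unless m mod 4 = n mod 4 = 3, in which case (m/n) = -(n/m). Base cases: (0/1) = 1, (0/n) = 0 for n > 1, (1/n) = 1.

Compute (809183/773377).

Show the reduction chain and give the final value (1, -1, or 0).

-1

(809183/773377): 809183 mod 773377 = 35806, so (809183/773377) = (35806/773377)
factor out 2^1: 35806 = 2^1·17903; with 773377 mod 8 = 1, (2/773377) = +1; sign now +1; continue with (17903/773377)
flip (17903/773377) -> (773377/17903): both odd, 17903 mod 4 = 3, 773377 mod 4 = 1, so the flip contributes +1; sign now +1
(773377/17903): 773377 mod 17903 = 3548, so (773377/17903) = (3548/17903)
factor out 2^2: 3548 = 2^2·887; with 17903 mod 8 = 7, (2/17903) = +1; sign now +1; continue with (887/17903)
flip (887/17903) -> (17903/887): both odd, 887 mod 4 = 3, 17903 mod 4 = 3, so the flip contributes -1; sign now -1
(17903/887): 17903 mod 887 = 163, so (17903/887) = (163/887)
flip (163/887) -> (887/163): both odd, 163 mod 4 = 3, 887 mod 4 = 3, so the flip contributes -1; sign now +1
(887/163): 887 mod 163 = 72, so (887/163) = (72/163)
factor out 2^3: 72 = 2^3·9; with 163 mod 8 = 3, (2/163) = -1; sign now -1; continue with (9/163)
flip (9/163) -> (163/9): both odd, 9 mod 4 = 1, 163 mod 4 = 3, so the flip contributes +1; sign now -1
(163/9): 163 mod 9 = 1, so (163/9) = (1/9)
reached (1/9) = 1, so the symbol is -1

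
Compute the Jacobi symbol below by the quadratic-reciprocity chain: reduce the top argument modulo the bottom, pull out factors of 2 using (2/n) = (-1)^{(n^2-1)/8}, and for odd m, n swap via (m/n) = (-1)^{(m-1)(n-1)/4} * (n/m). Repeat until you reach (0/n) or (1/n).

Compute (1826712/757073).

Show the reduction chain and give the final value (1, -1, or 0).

-1

(1826712/757073) = (312566/757073)   [reduce mod 757073]
312566 = 2^1·156283; (2/757073) = +1 since 757073 mod 8 = 1, so (312566/757073) = (+1)^1·(156283/757073); sign now +1
reciprocity: (156283/757073) = +1·(757073/156283) since 156283 mod 4 = 3, 757073 mod 4 = 1; sign now +1
(757073/156283) = (131941/156283)   [reduce mod 156283]
reciprocity: (131941/156283) = +1·(156283/131941) since 131941 mod 4 = 1, 156283 mod 4 = 3; sign now +1
(156283/131941) = (24342/131941)   [reduce mod 131941]
24342 = 2^1·12171; (2/131941) = -1 since 131941 mod 8 = 5, so (24342/131941) = (-1)^1·(12171/131941); sign now -1
reciprocity: (12171/131941) = +1·(131941/12171) since 12171 mod 4 = 3, 131941 mod 4 = 1; sign now -1
(131941/12171) = (10231/12171)   [reduce mod 12171]
reciprocity: (10231/12171) = -1·(12171/10231) since 10231 mod 4 = 3, 12171 mod 4 = 3; sign now +1
(12171/10231) = (1940/10231)   [reduce mod 10231]
1940 = 2^2·485; (2/10231) = +1 since 10231 mod 8 = 7, so (1940/10231) = (+1)^2·(485/10231); sign now +1
reciprocity: (485/10231) = +1·(10231/485) since 485 mod 4 = 1, 10231 mod 4 = 3; sign now +1
(10231/485) = (46/485)   [reduce mod 485]
46 = 2^1·23; (2/485) = -1 since 485 mod 8 = 5, so (46/485) = (-1)^1·(23/485); sign now -1
reciprocity: (23/485) = +1·(485/23) since 23 mod 4 = 3, 485 mod 4 = 1; sign now -1
(485/23) = (2/23)   [reduce mod 23]
2 = 2^1·1; (2/23) = +1 since 23 mod 8 = 7, so (2/23) = (+1)^1·(1/23); sign now -1
(1/23) = 1; final value = sign = -1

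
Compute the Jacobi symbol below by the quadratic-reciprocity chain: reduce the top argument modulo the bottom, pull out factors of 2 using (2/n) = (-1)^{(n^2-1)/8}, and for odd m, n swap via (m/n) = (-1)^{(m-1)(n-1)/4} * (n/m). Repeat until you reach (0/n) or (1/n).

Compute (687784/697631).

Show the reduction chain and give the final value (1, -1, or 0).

687784 = 2^3·85973; (2/697631) = +1 since 697631 mod 8 = 7, so (687784/697631) = (+1)^3·(85973/697631); sign now +1
reciprocity: (85973/697631) = +1·(697631/85973) since 85973 mod 4 = 1, 697631 mod 4 = 3; sign now +1
(697631/85973) = (9847/85973)   [reduce mod 85973]
reciprocity: (9847/85973) = +1·(85973/9847) since 9847 mod 4 = 3, 85973 mod 4 = 1; sign now +1
(85973/9847) = (7197/9847)   [reduce mod 9847]
reciprocity: (7197/9847) = +1·(9847/7197) since 7197 mod 4 = 1, 9847 mod 4 = 3; sign now +1
(9847/7197) = (2650/7197)   [reduce mod 7197]
2650 = 2^1·1325; (2/7197) = -1 since 7197 mod 8 = 5, so (2650/7197) = (-1)^1·(1325/7197); sign now -1
reciprocity: (1325/7197) = +1·(7197/1325) since 1325 mod 4 = 1, 7197 mod 4 = 1; sign now -1
(7197/1325) = (572/1325)   [reduce mod 1325]
572 = 2^2·143; (2/1325) = -1 since 1325 mod 8 = 5, so (572/1325) = (-1)^2·(143/1325); sign now -1
reciprocity: (143/1325) = +1·(1325/143) since 143 mod 4 = 3, 1325 mod 4 = 1; sign now -1
(1325/143) = (38/143)   [reduce mod 143]
38 = 2^1·19; (2/143) = +1 since 143 mod 8 = 7, so (38/143) = (+1)^1·(19/143); sign now -1
reciprocity: (19/143) = -1·(143/19) since 19 mod 4 = 3, 143 mod 4 = 3; sign now +1
(143/19) = (10/19)   [reduce mod 19]
10 = 2^1·5; (2/19) = -1 since 19 mod 8 = 3, so (10/19) = (-1)^1·(5/19); sign now -1
reciprocity: (5/19) = +1·(19/5) since 5 mod 4 = 1, 19 mod 4 = 3; sign now -1
(19/5) = (4/5)   [reduce mod 5]
4 = 2^2·1; (2/5) = -1 since 5 mod 8 = 5, so (4/5) = (-1)^2·(1/5); sign now -1
(1/5) = 1; final value = sign = -1

-1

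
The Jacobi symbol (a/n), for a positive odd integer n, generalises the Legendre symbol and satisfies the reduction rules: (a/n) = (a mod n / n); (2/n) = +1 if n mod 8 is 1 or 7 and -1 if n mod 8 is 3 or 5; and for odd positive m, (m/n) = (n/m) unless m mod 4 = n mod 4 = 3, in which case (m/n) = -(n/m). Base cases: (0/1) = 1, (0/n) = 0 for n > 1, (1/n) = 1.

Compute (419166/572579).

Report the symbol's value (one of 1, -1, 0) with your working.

-1

factor out 2^1: 419166 = 2^1·209583; with 572579 mod 8 = 3, (2/572579) = -1; sign now -1; continue with (209583/572579)
flip (209583/572579) -> (572579/209583): both odd, 209583 mod 4 = 3, 572579 mod 4 = 3, so the flip contributes -1; sign now +1
(572579/209583): 572579 mod 209583 = 153413, so (572579/209583) = (153413/209583)
flip (153413/209583) -> (209583/153413): both odd, 153413 mod 4 = 1, 209583 mod 4 = 3, so the flip contributes +1; sign now +1
(209583/153413): 209583 mod 153413 = 56170, so (209583/153413) = (56170/153413)
factor out 2^1: 56170 = 2^1·28085; with 153413 mod 8 = 5, (2/153413) = -1; sign now -1; continue with (28085/153413)
flip (28085/153413) -> (153413/28085): both odd, 28085 mod 4 = 1, 153413 mod 4 = 1, so the flip contributes +1; sign now -1
(153413/28085): 153413 mod 28085 = 12988, so (153413/28085) = (12988/28085)
factor out 2^2: 12988 = 2^2·3247; with 28085 mod 8 = 5, (2/28085) = -1; sign now -1; continue with (3247/28085)
flip (3247/28085) -> (28085/3247): both odd, 3247 mod 4 = 3, 28085 mod 4 = 1, so the flip contributes +1; sign now -1
(28085/3247): 28085 mod 3247 = 2109, so (28085/3247) = (2109/3247)
flip (2109/3247) -> (3247/2109): both odd, 2109 mod 4 = 1, 3247 mod 4 = 3, so the flip contributes +1; sign now -1
(3247/2109): 3247 mod 2109 = 1138, so (3247/2109) = (1138/2109)
factor out 2^1: 1138 = 2^1·569; with 2109 mod 8 = 5, (2/2109) = -1; sign now +1; continue with (569/2109)
flip (569/2109) -> (2109/569): both odd, 569 mod 4 = 1, 2109 mod 4 = 1, so the flip contributes +1; sign now +1
(2109/569): 2109 mod 569 = 402, so (2109/569) = (402/569)
factor out 2^1: 402 = 2^1·201; with 569 mod 8 = 1, (2/569) = +1; sign now +1; continue with (201/569)
flip (201/569) -> (569/201): both odd, 201 mod 4 = 1, 569 mod 4 = 1, so the flip contributes +1; sign now +1
(569/201): 569 mod 201 = 167, so (569/201) = (167/201)
flip (167/201) -> (201/167): both odd, 167 mod 4 = 3, 201 mod 4 = 1, so the flip contributes +1; sign now +1
(201/167): 201 mod 167 = 34, so (201/167) = (34/167)
factor out 2^1: 34 = 2^1·17; with 167 mod 8 = 7, (2/167) = +1; sign now +1; continue with (17/167)
flip (17/167) -> (167/17): both odd, 17 mod 4 = 1, 167 mod 4 = 3, so the flip contributes +1; sign now +1
(167/17): 167 mod 17 = 14, so (167/17) = (14/17)
factor out 2^1: 14 = 2^1·7; with 17 mod 8 = 1, (2/17) = +1; sign now +1; continue with (7/17)
flip (7/17) -> (17/7): both odd, 7 mod 4 = 3, 17 mod 4 = 1, so the flip contributes +1; sign now +1
(17/7): 17 mod 7 = 3, so (17/7) = (3/7)
flip (3/7) -> (7/3): both odd, 3 mod 4 = 3, 7 mod 4 = 3, so the flip contributes -1; sign now -1
(7/3): 7 mod 3 = 1, so (7/3) = (1/3)
reached (1/3) = 1, so the symbol is -1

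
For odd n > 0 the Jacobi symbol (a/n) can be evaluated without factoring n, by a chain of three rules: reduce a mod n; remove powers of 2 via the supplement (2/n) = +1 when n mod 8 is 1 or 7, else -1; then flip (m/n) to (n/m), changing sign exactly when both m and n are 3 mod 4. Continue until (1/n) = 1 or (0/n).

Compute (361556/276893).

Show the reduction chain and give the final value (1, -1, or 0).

(361556/276893): 361556 mod 276893 = 84663, so (361556/276893) = (84663/276893)
flip (84663/276893) -> (276893/84663): both odd, 84663 mod 4 = 3, 276893 mod 4 = 1, so the flip contributes +1; sign now +1
(276893/84663): 276893 mod 84663 = 22904, so (276893/84663) = (22904/84663)
factor out 2^3: 22904 = 2^3·2863; with 84663 mod 8 = 7, (2/84663) = +1; sign now +1; continue with (2863/84663)
flip (2863/84663) -> (84663/2863): both odd, 2863 mod 4 = 3, 84663 mod 4 = 3, so the flip contributes -1; sign now -1
(84663/2863): 84663 mod 2863 = 1636, so (84663/2863) = (1636/2863)
factor out 2^2: 1636 = 2^2·409; with 2863 mod 8 = 7, (2/2863) = +1; sign now -1; continue with (409/2863)
flip (409/2863) -> (2863/409): both odd, 409 mod 4 = 1, 2863 mod 4 = 3, so the flip contributes +1; sign now -1
(2863/409): 2863 mod 409 = 0, so (2863/409) = (0/409)
reached (0/409); gcd(a, n) > 1, so (0/409) = 0 and the symbol is 0

0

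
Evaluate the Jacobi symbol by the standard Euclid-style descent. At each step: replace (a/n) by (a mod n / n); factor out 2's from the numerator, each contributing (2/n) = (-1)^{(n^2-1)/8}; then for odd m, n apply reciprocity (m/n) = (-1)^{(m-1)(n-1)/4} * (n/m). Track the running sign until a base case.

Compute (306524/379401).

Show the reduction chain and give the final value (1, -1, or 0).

1

factor out 2^2: 306524 = 2^2·76631; with 379401 mod 8 = 1, (2/379401) = +1; sign now +1; continue with (76631/379401)
flip (76631/379401) -> (379401/76631): both odd, 76631 mod 4 = 3, 379401 mod 4 = 1, so the flip contributes +1; sign now +1
(379401/76631): 379401 mod 76631 = 72877, so (379401/76631) = (72877/76631)
flip (72877/76631) -> (76631/72877): both odd, 72877 mod 4 = 1, 76631 mod 4 = 3, so the flip contributes +1; sign now +1
(76631/72877): 76631 mod 72877 = 3754, so (76631/72877) = (3754/72877)
factor out 2^1: 3754 = 2^1·1877; with 72877 mod 8 = 5, (2/72877) = -1; sign now -1; continue with (1877/72877)
flip (1877/72877) -> (72877/1877): both odd, 1877 mod 4 = 1, 72877 mod 4 = 1, so the flip contributes +1; sign now -1
(72877/1877): 72877 mod 1877 = 1551, so (72877/1877) = (1551/1877)
flip (1551/1877) -> (1877/1551): both odd, 1551 mod 4 = 3, 1877 mod 4 = 1, so the flip contributes +1; sign now -1
(1877/1551): 1877 mod 1551 = 326, so (1877/1551) = (326/1551)
factor out 2^1: 326 = 2^1·163; with 1551 mod 8 = 7, (2/1551) = +1; sign now -1; continue with (163/1551)
flip (163/1551) -> (1551/163): both odd, 163 mod 4 = 3, 1551 mod 4 = 3, so the flip contributes -1; sign now +1
(1551/163): 1551 mod 163 = 84, so (1551/163) = (84/163)
factor out 2^2: 84 = 2^2·21; with 163 mod 8 = 3, (2/163) = -1; sign now +1; continue with (21/163)
flip (21/163) -> (163/21): both odd, 21 mod 4 = 1, 163 mod 4 = 3, so the flip contributes +1; sign now +1
(163/21): 163 mod 21 = 16, so (163/21) = (16/21)
factor out 2^4: 16 = 2^4·1; with 21 mod 8 = 5, (2/21) = -1; sign now +1; continue with (1/21)
reached (1/21) = 1, so the symbol is +1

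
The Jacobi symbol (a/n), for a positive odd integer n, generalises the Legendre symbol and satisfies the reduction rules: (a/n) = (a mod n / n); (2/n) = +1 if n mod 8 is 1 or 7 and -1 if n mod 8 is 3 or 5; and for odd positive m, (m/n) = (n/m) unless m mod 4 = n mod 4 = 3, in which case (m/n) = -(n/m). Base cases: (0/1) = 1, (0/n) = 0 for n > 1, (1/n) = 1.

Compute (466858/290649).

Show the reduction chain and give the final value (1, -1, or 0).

1

(466858/290649) = (176209/290649)   [reduce mod 290649]
reciprocity: (176209/290649) = +1·(290649/176209) since 176209 mod 4 = 1, 290649 mod 4 = 1; sign now +1
(290649/176209) = (114440/176209)   [reduce mod 176209]
114440 = 2^3·14305; (2/176209) = +1 since 176209 mod 8 = 1, so (114440/176209) = (+1)^3·(14305/176209); sign now +1
reciprocity: (14305/176209) = +1·(176209/14305) since 14305 mod 4 = 1, 176209 mod 4 = 1; sign now +1
(176209/14305) = (4549/14305)   [reduce mod 14305]
reciprocity: (4549/14305) = +1·(14305/4549) since 4549 mod 4 = 1, 14305 mod 4 = 1; sign now +1
(14305/4549) = (658/4549)   [reduce mod 4549]
658 = 2^1·329; (2/4549) = -1 since 4549 mod 8 = 5, so (658/4549) = (-1)^1·(329/4549); sign now -1
reciprocity: (329/4549) = +1·(4549/329) since 329 mod 4 = 1, 4549 mod 4 = 1; sign now -1
(4549/329) = (272/329)   [reduce mod 329]
272 = 2^4·17; (2/329) = +1 since 329 mod 8 = 1, so (272/329) = (+1)^4·(17/329); sign now -1
reciprocity: (17/329) = +1·(329/17) since 17 mod 4 = 1, 329 mod 4 = 1; sign now -1
(329/17) = (6/17)   [reduce mod 17]
6 = 2^1·3; (2/17) = +1 since 17 mod 8 = 1, so (6/17) = (+1)^1·(3/17); sign now -1
reciprocity: (3/17) = +1·(17/3) since 3 mod 4 = 3, 17 mod 4 = 1; sign now -1
(17/3) = (2/3)   [reduce mod 3]
2 = 2^1·1; (2/3) = -1 since 3 mod 8 = 3, so (2/3) = (-1)^1·(1/3); sign now +1
(1/3) = 1; final value = sign = +1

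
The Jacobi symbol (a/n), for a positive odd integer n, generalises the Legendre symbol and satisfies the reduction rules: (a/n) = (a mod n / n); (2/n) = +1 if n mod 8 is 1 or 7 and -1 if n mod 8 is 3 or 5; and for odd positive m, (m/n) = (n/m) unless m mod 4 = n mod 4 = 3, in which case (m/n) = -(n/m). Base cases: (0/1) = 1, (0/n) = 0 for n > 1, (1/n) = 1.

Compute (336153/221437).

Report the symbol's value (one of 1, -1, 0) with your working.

(336153/221437) = (114716/221437)   [reduce mod 221437]
114716 = 2^2·28679; (2/221437) = -1 since 221437 mod 8 = 5, so (114716/221437) = (-1)^2·(28679/221437); sign now +1
reciprocity: (28679/221437) = +1·(221437/28679) since 28679 mod 4 = 3, 221437 mod 4 = 1; sign now +1
(221437/28679) = (20684/28679)   [reduce mod 28679]
20684 = 2^2·5171; (2/28679) = +1 since 28679 mod 8 = 7, so (20684/28679) = (+1)^2·(5171/28679); sign now +1
reciprocity: (5171/28679) = -1·(28679/5171) since 5171 mod 4 = 3, 28679 mod 4 = 3; sign now -1
(28679/5171) = (2824/5171)   [reduce mod 5171]
2824 = 2^3·353; (2/5171) = -1 since 5171 mod 8 = 3, so (2824/5171) = (-1)^3·(353/5171); sign now +1
reciprocity: (353/5171) = +1·(5171/353) since 353 mod 4 = 1, 5171 mod 4 = 3; sign now +1
(5171/353) = (229/353)   [reduce mod 353]
reciprocity: (229/353) = +1·(353/229) since 229 mod 4 = 1, 353 mod 4 = 1; sign now +1
(353/229) = (124/229)   [reduce mod 229]
124 = 2^2·31; (2/229) = -1 since 229 mod 8 = 5, so (124/229) = (-1)^2·(31/229); sign now +1
reciprocity: (31/229) = +1·(229/31) since 31 mod 4 = 3, 229 mod 4 = 1; sign now +1
(229/31) = (12/31)   [reduce mod 31]
12 = 2^2·3; (2/31) = +1 since 31 mod 8 = 7, so (12/31) = (+1)^2·(3/31); sign now +1
reciprocity: (3/31) = -1·(31/3) since 3 mod 4 = 3, 31 mod 4 = 3; sign now -1
(31/3) = (1/3)   [reduce mod 3]
(1/3) = 1; final value = sign = -1

-1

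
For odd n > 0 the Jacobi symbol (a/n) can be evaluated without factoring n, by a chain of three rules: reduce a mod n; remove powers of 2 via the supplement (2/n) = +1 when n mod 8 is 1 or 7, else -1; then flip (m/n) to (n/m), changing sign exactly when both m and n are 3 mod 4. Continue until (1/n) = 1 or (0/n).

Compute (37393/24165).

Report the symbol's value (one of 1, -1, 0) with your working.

-1

(37393/24165): 37393 mod 24165 = 13228, so (37393/24165) = (13228/24165)
factor out 2^2: 13228 = 2^2·3307; with 24165 mod 8 = 5, (2/24165) = -1; sign now +1; continue with (3307/24165)
flip (3307/24165) -> (24165/3307): both odd, 3307 mod 4 = 3, 24165 mod 4 = 1, so the flip contributes +1; sign now +1
(24165/3307): 24165 mod 3307 = 1016, so (24165/3307) = (1016/3307)
factor out 2^3: 1016 = 2^3·127; with 3307 mod 8 = 3, (2/3307) = -1; sign now -1; continue with (127/3307)
flip (127/3307) -> (3307/127): both odd, 127 mod 4 = 3, 3307 mod 4 = 3, so the flip contributes -1; sign now +1
(3307/127): 3307 mod 127 = 5, so (3307/127) = (5/127)
flip (5/127) -> (127/5): both odd, 5 mod 4 = 1, 127 mod 4 = 3, so the flip contributes +1; sign now +1
(127/5): 127 mod 5 = 2, so (127/5) = (2/5)
factor out 2^1: 2 = 2^1·1; with 5 mod 8 = 5, (2/5) = -1; sign now -1; continue with (1/5)
reached (1/5) = 1, so the symbol is -1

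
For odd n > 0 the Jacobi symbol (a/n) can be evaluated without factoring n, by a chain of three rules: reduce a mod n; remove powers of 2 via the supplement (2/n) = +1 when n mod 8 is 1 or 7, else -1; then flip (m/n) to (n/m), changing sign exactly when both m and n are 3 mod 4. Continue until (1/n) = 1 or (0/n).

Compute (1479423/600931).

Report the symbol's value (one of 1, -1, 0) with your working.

(1479423/600931): 1479423 mod 600931 = 277561, so (1479423/600931) = (277561/600931)
flip (277561/600931) -> (600931/277561): both odd, 277561 mod 4 = 1, 600931 mod 4 = 3, so the flip contributes +1; sign now +1
(600931/277561): 600931 mod 277561 = 45809, so (600931/277561) = (45809/277561)
flip (45809/277561) -> (277561/45809): both odd, 45809 mod 4 = 1, 277561 mod 4 = 1, so the flip contributes +1; sign now +1
(277561/45809): 277561 mod 45809 = 2707, so (277561/45809) = (2707/45809)
flip (2707/45809) -> (45809/2707): both odd, 2707 mod 4 = 3, 45809 mod 4 = 1, so the flip contributes +1; sign now +1
(45809/2707): 45809 mod 2707 = 2497, so (45809/2707) = (2497/2707)
flip (2497/2707) -> (2707/2497): both odd, 2497 mod 4 = 1, 2707 mod 4 = 3, so the flip contributes +1; sign now +1
(2707/2497): 2707 mod 2497 = 210, so (2707/2497) = (210/2497)
factor out 2^1: 210 = 2^1·105; with 2497 mod 8 = 1, (2/2497) = +1; sign now +1; continue with (105/2497)
flip (105/2497) -> (2497/105): both odd, 105 mod 4 = 1, 2497 mod 4 = 1, so the flip contributes +1; sign now +1
(2497/105): 2497 mod 105 = 82, so (2497/105) = (82/105)
factor out 2^1: 82 = 2^1·41; with 105 mod 8 = 1, (2/105) = +1; sign now +1; continue with (41/105)
flip (41/105) -> (105/41): both odd, 41 mod 4 = 1, 105 mod 4 = 1, so the flip contributes +1; sign now +1
(105/41): 105 mod 41 = 23, so (105/41) = (23/41)
flip (23/41) -> (41/23): both odd, 23 mod 4 = 3, 41 mod 4 = 1, so the flip contributes +1; sign now +1
(41/23): 41 mod 23 = 18, so (41/23) = (18/23)
factor out 2^1: 18 = 2^1·9; with 23 mod 8 = 7, (2/23) = +1; sign now +1; continue with (9/23)
flip (9/23) -> (23/9): both odd, 9 mod 4 = 1, 23 mod 4 = 3, so the flip contributes +1; sign now +1
(23/9): 23 mod 9 = 5, so (23/9) = (5/9)
flip (5/9) -> (9/5): both odd, 5 mod 4 = 1, 9 mod 4 = 1, so the flip contributes +1; sign now +1
(9/5): 9 mod 5 = 4, so (9/5) = (4/5)
factor out 2^2: 4 = 2^2·1; with 5 mod 8 = 5, (2/5) = -1; sign now +1; continue with (1/5)
reached (1/5) = 1, so the symbol is +1

1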